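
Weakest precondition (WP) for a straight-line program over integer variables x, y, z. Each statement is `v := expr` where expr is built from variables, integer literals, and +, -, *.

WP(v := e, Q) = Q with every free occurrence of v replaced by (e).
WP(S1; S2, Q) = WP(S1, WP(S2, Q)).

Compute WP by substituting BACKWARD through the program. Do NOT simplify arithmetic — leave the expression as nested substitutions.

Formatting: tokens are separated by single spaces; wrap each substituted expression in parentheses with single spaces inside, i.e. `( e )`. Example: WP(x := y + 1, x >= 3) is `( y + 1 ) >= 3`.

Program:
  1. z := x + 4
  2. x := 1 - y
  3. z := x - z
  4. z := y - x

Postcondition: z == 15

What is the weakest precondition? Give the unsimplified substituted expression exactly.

Answer: ( y - ( 1 - y ) ) == 15

Derivation:
post: z == 15
stmt 4: z := y - x  -- replace 1 occurrence(s) of z with (y - x)
  => ( y - x ) == 15
stmt 3: z := x - z  -- replace 0 occurrence(s) of z with (x - z)
  => ( y - x ) == 15
stmt 2: x := 1 - y  -- replace 1 occurrence(s) of x with (1 - y)
  => ( y - ( 1 - y ) ) == 15
stmt 1: z := x + 4  -- replace 0 occurrence(s) of z with (x + 4)
  => ( y - ( 1 - y ) ) == 15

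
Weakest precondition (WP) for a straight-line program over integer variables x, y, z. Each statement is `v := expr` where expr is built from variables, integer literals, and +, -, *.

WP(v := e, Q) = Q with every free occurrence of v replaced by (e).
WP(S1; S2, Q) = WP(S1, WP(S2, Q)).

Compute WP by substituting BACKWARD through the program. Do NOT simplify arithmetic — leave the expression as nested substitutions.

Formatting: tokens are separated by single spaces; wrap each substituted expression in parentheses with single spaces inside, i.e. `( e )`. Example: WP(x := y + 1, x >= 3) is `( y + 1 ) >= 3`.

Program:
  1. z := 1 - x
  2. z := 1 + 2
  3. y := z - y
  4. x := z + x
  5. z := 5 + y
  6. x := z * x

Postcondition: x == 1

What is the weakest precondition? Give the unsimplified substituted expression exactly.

Answer: ( ( 5 + ( ( 1 + 2 ) - y ) ) * ( ( 1 + 2 ) + x ) ) == 1

Derivation:
post: x == 1
stmt 6: x := z * x  -- replace 1 occurrence(s) of x with (z * x)
  => ( z * x ) == 1
stmt 5: z := 5 + y  -- replace 1 occurrence(s) of z with (5 + y)
  => ( ( 5 + y ) * x ) == 1
stmt 4: x := z + x  -- replace 1 occurrence(s) of x with (z + x)
  => ( ( 5 + y ) * ( z + x ) ) == 1
stmt 3: y := z - y  -- replace 1 occurrence(s) of y with (z - y)
  => ( ( 5 + ( z - y ) ) * ( z + x ) ) == 1
stmt 2: z := 1 + 2  -- replace 2 occurrence(s) of z with (1 + 2)
  => ( ( 5 + ( ( 1 + 2 ) - y ) ) * ( ( 1 + 2 ) + x ) ) == 1
stmt 1: z := 1 - x  -- replace 0 occurrence(s) of z with (1 - x)
  => ( ( 5 + ( ( 1 + 2 ) - y ) ) * ( ( 1 + 2 ) + x ) ) == 1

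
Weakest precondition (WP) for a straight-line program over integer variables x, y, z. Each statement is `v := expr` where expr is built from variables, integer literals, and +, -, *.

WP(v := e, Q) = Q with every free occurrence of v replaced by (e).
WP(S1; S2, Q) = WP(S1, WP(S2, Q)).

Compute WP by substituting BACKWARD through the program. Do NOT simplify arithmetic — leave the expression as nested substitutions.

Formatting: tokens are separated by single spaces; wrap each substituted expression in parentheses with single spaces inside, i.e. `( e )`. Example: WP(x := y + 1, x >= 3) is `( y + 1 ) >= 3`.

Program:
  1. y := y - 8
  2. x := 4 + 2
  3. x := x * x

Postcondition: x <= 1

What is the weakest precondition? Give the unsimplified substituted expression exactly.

Answer: ( ( 4 + 2 ) * ( 4 + 2 ) ) <= 1

Derivation:
post: x <= 1
stmt 3: x := x * x  -- replace 1 occurrence(s) of x with (x * x)
  => ( x * x ) <= 1
stmt 2: x := 4 + 2  -- replace 2 occurrence(s) of x with (4 + 2)
  => ( ( 4 + 2 ) * ( 4 + 2 ) ) <= 1
stmt 1: y := y - 8  -- replace 0 occurrence(s) of y with (y - 8)
  => ( ( 4 + 2 ) * ( 4 + 2 ) ) <= 1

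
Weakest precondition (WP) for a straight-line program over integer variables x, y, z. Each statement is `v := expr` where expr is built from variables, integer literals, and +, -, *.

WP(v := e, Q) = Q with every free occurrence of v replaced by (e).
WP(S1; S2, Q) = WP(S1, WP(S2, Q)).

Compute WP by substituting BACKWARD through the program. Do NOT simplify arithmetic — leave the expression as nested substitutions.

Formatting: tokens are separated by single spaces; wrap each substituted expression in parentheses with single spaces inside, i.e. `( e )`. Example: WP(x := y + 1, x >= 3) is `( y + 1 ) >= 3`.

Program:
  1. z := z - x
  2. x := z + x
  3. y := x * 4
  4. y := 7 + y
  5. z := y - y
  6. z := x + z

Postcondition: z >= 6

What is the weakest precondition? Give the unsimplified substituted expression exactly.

post: z >= 6
stmt 6: z := x + z  -- replace 1 occurrence(s) of z with (x + z)
  => ( x + z ) >= 6
stmt 5: z := y - y  -- replace 1 occurrence(s) of z with (y - y)
  => ( x + ( y - y ) ) >= 6
stmt 4: y := 7 + y  -- replace 2 occurrence(s) of y with (7 + y)
  => ( x + ( ( 7 + y ) - ( 7 + y ) ) ) >= 6
stmt 3: y := x * 4  -- replace 2 occurrence(s) of y with (x * 4)
  => ( x + ( ( 7 + ( x * 4 ) ) - ( 7 + ( x * 4 ) ) ) ) >= 6
stmt 2: x := z + x  -- replace 3 occurrence(s) of x with (z + x)
  => ( ( z + x ) + ( ( 7 + ( ( z + x ) * 4 ) ) - ( 7 + ( ( z + x ) * 4 ) ) ) ) >= 6
stmt 1: z := z - x  -- replace 3 occurrence(s) of z with (z - x)
  => ( ( ( z - x ) + x ) + ( ( 7 + ( ( ( z - x ) + x ) * 4 ) ) - ( 7 + ( ( ( z - x ) + x ) * 4 ) ) ) ) >= 6

Answer: ( ( ( z - x ) + x ) + ( ( 7 + ( ( ( z - x ) + x ) * 4 ) ) - ( 7 + ( ( ( z - x ) + x ) * 4 ) ) ) ) >= 6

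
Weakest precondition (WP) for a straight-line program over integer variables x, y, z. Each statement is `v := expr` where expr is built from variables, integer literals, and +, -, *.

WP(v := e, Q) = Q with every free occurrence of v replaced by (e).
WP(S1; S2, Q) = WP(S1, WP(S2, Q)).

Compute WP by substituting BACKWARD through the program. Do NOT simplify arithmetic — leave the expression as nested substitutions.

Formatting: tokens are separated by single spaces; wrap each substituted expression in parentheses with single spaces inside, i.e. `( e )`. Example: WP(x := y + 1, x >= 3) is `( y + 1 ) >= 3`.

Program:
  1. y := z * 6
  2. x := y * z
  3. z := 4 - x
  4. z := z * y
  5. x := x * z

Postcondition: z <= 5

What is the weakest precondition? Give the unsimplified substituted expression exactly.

post: z <= 5
stmt 5: x := x * z  -- replace 0 occurrence(s) of x with (x * z)
  => z <= 5
stmt 4: z := z * y  -- replace 1 occurrence(s) of z with (z * y)
  => ( z * y ) <= 5
stmt 3: z := 4 - x  -- replace 1 occurrence(s) of z with (4 - x)
  => ( ( 4 - x ) * y ) <= 5
stmt 2: x := y * z  -- replace 1 occurrence(s) of x with (y * z)
  => ( ( 4 - ( y * z ) ) * y ) <= 5
stmt 1: y := z * 6  -- replace 2 occurrence(s) of y with (z * 6)
  => ( ( 4 - ( ( z * 6 ) * z ) ) * ( z * 6 ) ) <= 5

Answer: ( ( 4 - ( ( z * 6 ) * z ) ) * ( z * 6 ) ) <= 5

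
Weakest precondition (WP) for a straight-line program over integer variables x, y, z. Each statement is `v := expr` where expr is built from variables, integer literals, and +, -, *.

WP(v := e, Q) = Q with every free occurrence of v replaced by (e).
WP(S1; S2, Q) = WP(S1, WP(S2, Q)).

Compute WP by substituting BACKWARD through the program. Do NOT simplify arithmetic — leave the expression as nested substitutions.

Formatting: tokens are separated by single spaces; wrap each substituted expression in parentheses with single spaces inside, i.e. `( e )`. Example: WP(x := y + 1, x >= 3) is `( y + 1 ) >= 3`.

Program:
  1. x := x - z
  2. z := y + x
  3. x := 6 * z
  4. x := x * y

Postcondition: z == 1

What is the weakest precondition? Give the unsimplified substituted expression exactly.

Answer: ( y + ( x - z ) ) == 1

Derivation:
post: z == 1
stmt 4: x := x * y  -- replace 0 occurrence(s) of x with (x * y)
  => z == 1
stmt 3: x := 6 * z  -- replace 0 occurrence(s) of x with (6 * z)
  => z == 1
stmt 2: z := y + x  -- replace 1 occurrence(s) of z with (y + x)
  => ( y + x ) == 1
stmt 1: x := x - z  -- replace 1 occurrence(s) of x with (x - z)
  => ( y + ( x - z ) ) == 1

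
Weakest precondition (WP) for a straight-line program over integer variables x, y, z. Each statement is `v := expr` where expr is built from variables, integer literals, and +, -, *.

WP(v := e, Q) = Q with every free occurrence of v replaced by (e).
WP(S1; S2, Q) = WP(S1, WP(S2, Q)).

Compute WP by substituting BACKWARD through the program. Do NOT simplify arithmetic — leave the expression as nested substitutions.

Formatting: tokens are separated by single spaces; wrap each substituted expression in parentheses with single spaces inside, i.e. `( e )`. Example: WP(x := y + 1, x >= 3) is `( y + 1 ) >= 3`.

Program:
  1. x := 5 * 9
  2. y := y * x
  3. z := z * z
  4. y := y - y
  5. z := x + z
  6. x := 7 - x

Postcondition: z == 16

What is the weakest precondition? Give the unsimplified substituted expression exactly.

Answer: ( ( 5 * 9 ) + ( z * z ) ) == 16

Derivation:
post: z == 16
stmt 6: x := 7 - x  -- replace 0 occurrence(s) of x with (7 - x)
  => z == 16
stmt 5: z := x + z  -- replace 1 occurrence(s) of z with (x + z)
  => ( x + z ) == 16
stmt 4: y := y - y  -- replace 0 occurrence(s) of y with (y - y)
  => ( x + z ) == 16
stmt 3: z := z * z  -- replace 1 occurrence(s) of z with (z * z)
  => ( x + ( z * z ) ) == 16
stmt 2: y := y * x  -- replace 0 occurrence(s) of y with (y * x)
  => ( x + ( z * z ) ) == 16
stmt 1: x := 5 * 9  -- replace 1 occurrence(s) of x with (5 * 9)
  => ( ( 5 * 9 ) + ( z * z ) ) == 16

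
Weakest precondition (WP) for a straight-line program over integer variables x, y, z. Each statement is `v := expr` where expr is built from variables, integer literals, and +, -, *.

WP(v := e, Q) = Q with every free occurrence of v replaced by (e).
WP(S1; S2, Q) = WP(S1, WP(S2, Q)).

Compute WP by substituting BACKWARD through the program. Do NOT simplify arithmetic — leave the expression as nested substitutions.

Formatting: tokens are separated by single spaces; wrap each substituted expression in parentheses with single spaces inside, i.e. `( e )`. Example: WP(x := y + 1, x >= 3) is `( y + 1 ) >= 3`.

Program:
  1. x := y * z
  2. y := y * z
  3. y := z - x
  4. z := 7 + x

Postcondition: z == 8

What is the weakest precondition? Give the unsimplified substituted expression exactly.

Answer: ( 7 + ( y * z ) ) == 8

Derivation:
post: z == 8
stmt 4: z := 7 + x  -- replace 1 occurrence(s) of z with (7 + x)
  => ( 7 + x ) == 8
stmt 3: y := z - x  -- replace 0 occurrence(s) of y with (z - x)
  => ( 7 + x ) == 8
stmt 2: y := y * z  -- replace 0 occurrence(s) of y with (y * z)
  => ( 7 + x ) == 8
stmt 1: x := y * z  -- replace 1 occurrence(s) of x with (y * z)
  => ( 7 + ( y * z ) ) == 8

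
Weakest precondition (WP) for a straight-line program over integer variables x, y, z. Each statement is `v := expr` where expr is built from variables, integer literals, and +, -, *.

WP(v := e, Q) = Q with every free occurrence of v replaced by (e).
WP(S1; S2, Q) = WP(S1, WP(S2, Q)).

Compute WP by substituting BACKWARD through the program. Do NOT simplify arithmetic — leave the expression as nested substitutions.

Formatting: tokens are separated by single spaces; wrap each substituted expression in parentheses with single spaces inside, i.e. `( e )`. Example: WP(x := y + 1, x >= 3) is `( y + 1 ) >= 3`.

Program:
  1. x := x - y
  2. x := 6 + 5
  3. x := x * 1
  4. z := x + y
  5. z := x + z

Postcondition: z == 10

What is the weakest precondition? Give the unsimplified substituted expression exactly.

post: z == 10
stmt 5: z := x + z  -- replace 1 occurrence(s) of z with (x + z)
  => ( x + z ) == 10
stmt 4: z := x + y  -- replace 1 occurrence(s) of z with (x + y)
  => ( x + ( x + y ) ) == 10
stmt 3: x := x * 1  -- replace 2 occurrence(s) of x with (x * 1)
  => ( ( x * 1 ) + ( ( x * 1 ) + y ) ) == 10
stmt 2: x := 6 + 5  -- replace 2 occurrence(s) of x with (6 + 5)
  => ( ( ( 6 + 5 ) * 1 ) + ( ( ( 6 + 5 ) * 1 ) + y ) ) == 10
stmt 1: x := x - y  -- replace 0 occurrence(s) of x with (x - y)
  => ( ( ( 6 + 5 ) * 1 ) + ( ( ( 6 + 5 ) * 1 ) + y ) ) == 10

Answer: ( ( ( 6 + 5 ) * 1 ) + ( ( ( 6 + 5 ) * 1 ) + y ) ) == 10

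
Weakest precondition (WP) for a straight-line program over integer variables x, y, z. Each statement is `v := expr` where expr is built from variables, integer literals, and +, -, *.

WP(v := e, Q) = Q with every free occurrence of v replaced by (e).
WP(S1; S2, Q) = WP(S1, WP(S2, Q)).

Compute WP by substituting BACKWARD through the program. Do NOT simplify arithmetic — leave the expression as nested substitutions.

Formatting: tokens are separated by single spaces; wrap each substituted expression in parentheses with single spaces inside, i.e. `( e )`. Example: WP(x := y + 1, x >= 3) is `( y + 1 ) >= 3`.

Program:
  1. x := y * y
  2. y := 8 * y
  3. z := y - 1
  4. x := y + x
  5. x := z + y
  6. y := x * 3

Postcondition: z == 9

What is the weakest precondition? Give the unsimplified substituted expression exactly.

post: z == 9
stmt 6: y := x * 3  -- replace 0 occurrence(s) of y with (x * 3)
  => z == 9
stmt 5: x := z + y  -- replace 0 occurrence(s) of x with (z + y)
  => z == 9
stmt 4: x := y + x  -- replace 0 occurrence(s) of x with (y + x)
  => z == 9
stmt 3: z := y - 1  -- replace 1 occurrence(s) of z with (y - 1)
  => ( y - 1 ) == 9
stmt 2: y := 8 * y  -- replace 1 occurrence(s) of y with (8 * y)
  => ( ( 8 * y ) - 1 ) == 9
stmt 1: x := y * y  -- replace 0 occurrence(s) of x with (y * y)
  => ( ( 8 * y ) - 1 ) == 9

Answer: ( ( 8 * y ) - 1 ) == 9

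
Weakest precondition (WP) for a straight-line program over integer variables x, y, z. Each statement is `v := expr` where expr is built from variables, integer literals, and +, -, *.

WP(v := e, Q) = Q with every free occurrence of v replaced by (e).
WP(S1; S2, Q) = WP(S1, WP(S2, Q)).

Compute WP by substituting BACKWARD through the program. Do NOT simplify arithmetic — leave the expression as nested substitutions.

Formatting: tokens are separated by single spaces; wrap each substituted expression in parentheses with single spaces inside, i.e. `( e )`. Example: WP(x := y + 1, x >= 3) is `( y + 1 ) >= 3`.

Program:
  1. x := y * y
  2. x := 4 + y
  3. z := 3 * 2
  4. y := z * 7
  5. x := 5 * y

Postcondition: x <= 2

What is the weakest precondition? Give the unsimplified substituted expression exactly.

Answer: ( 5 * ( ( 3 * 2 ) * 7 ) ) <= 2

Derivation:
post: x <= 2
stmt 5: x := 5 * y  -- replace 1 occurrence(s) of x with (5 * y)
  => ( 5 * y ) <= 2
stmt 4: y := z * 7  -- replace 1 occurrence(s) of y with (z * 7)
  => ( 5 * ( z * 7 ) ) <= 2
stmt 3: z := 3 * 2  -- replace 1 occurrence(s) of z with (3 * 2)
  => ( 5 * ( ( 3 * 2 ) * 7 ) ) <= 2
stmt 2: x := 4 + y  -- replace 0 occurrence(s) of x with (4 + y)
  => ( 5 * ( ( 3 * 2 ) * 7 ) ) <= 2
stmt 1: x := y * y  -- replace 0 occurrence(s) of x with (y * y)
  => ( 5 * ( ( 3 * 2 ) * 7 ) ) <= 2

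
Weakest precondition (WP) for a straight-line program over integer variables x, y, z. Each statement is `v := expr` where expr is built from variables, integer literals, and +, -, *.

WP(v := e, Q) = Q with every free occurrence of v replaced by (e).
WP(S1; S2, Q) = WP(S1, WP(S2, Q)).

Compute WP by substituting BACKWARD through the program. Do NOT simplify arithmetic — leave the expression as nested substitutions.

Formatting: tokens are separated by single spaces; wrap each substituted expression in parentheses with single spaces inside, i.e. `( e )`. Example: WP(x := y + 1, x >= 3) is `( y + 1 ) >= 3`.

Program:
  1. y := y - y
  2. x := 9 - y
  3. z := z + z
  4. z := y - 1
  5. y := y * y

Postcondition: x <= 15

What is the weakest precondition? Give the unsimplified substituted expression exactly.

Answer: ( 9 - ( y - y ) ) <= 15

Derivation:
post: x <= 15
stmt 5: y := y * y  -- replace 0 occurrence(s) of y with (y * y)
  => x <= 15
stmt 4: z := y - 1  -- replace 0 occurrence(s) of z with (y - 1)
  => x <= 15
stmt 3: z := z + z  -- replace 0 occurrence(s) of z with (z + z)
  => x <= 15
stmt 2: x := 9 - y  -- replace 1 occurrence(s) of x with (9 - y)
  => ( 9 - y ) <= 15
stmt 1: y := y - y  -- replace 1 occurrence(s) of y with (y - y)
  => ( 9 - ( y - y ) ) <= 15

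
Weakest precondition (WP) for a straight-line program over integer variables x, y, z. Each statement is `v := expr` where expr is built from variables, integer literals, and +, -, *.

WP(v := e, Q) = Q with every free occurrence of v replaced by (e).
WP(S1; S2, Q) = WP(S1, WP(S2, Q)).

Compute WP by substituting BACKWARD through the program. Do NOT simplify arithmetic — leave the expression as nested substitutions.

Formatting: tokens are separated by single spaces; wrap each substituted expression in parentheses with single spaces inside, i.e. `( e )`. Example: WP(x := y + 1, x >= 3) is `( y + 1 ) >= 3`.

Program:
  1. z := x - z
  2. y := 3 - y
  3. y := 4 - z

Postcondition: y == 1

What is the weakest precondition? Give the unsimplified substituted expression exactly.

Answer: ( 4 - ( x - z ) ) == 1

Derivation:
post: y == 1
stmt 3: y := 4 - z  -- replace 1 occurrence(s) of y with (4 - z)
  => ( 4 - z ) == 1
stmt 2: y := 3 - y  -- replace 0 occurrence(s) of y with (3 - y)
  => ( 4 - z ) == 1
stmt 1: z := x - z  -- replace 1 occurrence(s) of z with (x - z)
  => ( 4 - ( x - z ) ) == 1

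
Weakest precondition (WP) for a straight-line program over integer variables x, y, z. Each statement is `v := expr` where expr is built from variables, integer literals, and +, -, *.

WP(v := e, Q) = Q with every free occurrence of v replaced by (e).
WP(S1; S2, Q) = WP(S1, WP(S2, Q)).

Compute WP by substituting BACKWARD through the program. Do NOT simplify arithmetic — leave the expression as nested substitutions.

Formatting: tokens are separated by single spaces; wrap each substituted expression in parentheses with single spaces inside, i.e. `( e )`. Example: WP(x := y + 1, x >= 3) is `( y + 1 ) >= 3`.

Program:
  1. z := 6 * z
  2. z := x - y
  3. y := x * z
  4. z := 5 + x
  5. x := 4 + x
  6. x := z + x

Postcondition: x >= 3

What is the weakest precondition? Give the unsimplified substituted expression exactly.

post: x >= 3
stmt 6: x := z + x  -- replace 1 occurrence(s) of x with (z + x)
  => ( z + x ) >= 3
stmt 5: x := 4 + x  -- replace 1 occurrence(s) of x with (4 + x)
  => ( z + ( 4 + x ) ) >= 3
stmt 4: z := 5 + x  -- replace 1 occurrence(s) of z with (5 + x)
  => ( ( 5 + x ) + ( 4 + x ) ) >= 3
stmt 3: y := x * z  -- replace 0 occurrence(s) of y with (x * z)
  => ( ( 5 + x ) + ( 4 + x ) ) >= 3
stmt 2: z := x - y  -- replace 0 occurrence(s) of z with (x - y)
  => ( ( 5 + x ) + ( 4 + x ) ) >= 3
stmt 1: z := 6 * z  -- replace 0 occurrence(s) of z with (6 * z)
  => ( ( 5 + x ) + ( 4 + x ) ) >= 3

Answer: ( ( 5 + x ) + ( 4 + x ) ) >= 3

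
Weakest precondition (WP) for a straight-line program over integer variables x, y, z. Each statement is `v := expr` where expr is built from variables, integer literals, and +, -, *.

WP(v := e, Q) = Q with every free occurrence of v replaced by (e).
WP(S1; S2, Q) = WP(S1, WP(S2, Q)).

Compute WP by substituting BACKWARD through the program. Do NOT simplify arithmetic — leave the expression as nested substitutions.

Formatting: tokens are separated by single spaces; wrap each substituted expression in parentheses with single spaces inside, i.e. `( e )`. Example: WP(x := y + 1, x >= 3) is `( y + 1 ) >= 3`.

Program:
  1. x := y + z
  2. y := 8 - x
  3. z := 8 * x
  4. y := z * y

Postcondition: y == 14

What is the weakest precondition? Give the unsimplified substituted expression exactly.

Answer: ( ( 8 * ( y + z ) ) * ( 8 - ( y + z ) ) ) == 14

Derivation:
post: y == 14
stmt 4: y := z * y  -- replace 1 occurrence(s) of y with (z * y)
  => ( z * y ) == 14
stmt 3: z := 8 * x  -- replace 1 occurrence(s) of z with (8 * x)
  => ( ( 8 * x ) * y ) == 14
stmt 2: y := 8 - x  -- replace 1 occurrence(s) of y with (8 - x)
  => ( ( 8 * x ) * ( 8 - x ) ) == 14
stmt 1: x := y + z  -- replace 2 occurrence(s) of x with (y + z)
  => ( ( 8 * ( y + z ) ) * ( 8 - ( y + z ) ) ) == 14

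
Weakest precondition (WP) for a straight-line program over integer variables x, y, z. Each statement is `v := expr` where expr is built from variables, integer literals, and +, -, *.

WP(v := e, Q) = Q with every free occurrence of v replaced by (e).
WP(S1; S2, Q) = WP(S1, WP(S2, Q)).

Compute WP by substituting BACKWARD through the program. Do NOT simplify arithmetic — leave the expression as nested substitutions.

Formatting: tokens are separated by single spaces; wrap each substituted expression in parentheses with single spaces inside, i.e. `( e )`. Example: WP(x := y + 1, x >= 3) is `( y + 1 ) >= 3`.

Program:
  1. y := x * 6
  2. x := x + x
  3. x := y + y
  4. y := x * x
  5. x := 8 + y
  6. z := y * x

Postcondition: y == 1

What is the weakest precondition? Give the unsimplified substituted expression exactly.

post: y == 1
stmt 6: z := y * x  -- replace 0 occurrence(s) of z with (y * x)
  => y == 1
stmt 5: x := 8 + y  -- replace 0 occurrence(s) of x with (8 + y)
  => y == 1
stmt 4: y := x * x  -- replace 1 occurrence(s) of y with (x * x)
  => ( x * x ) == 1
stmt 3: x := y + y  -- replace 2 occurrence(s) of x with (y + y)
  => ( ( y + y ) * ( y + y ) ) == 1
stmt 2: x := x + x  -- replace 0 occurrence(s) of x with (x + x)
  => ( ( y + y ) * ( y + y ) ) == 1
stmt 1: y := x * 6  -- replace 4 occurrence(s) of y with (x * 6)
  => ( ( ( x * 6 ) + ( x * 6 ) ) * ( ( x * 6 ) + ( x * 6 ) ) ) == 1

Answer: ( ( ( x * 6 ) + ( x * 6 ) ) * ( ( x * 6 ) + ( x * 6 ) ) ) == 1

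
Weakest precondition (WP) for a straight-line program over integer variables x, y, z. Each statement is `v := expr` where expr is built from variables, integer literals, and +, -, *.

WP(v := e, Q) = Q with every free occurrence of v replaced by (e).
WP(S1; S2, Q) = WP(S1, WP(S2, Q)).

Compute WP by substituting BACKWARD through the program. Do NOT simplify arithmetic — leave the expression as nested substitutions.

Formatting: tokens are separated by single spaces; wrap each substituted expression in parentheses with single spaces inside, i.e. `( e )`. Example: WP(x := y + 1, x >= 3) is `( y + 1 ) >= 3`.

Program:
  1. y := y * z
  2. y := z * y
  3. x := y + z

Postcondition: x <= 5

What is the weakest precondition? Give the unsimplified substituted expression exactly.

post: x <= 5
stmt 3: x := y + z  -- replace 1 occurrence(s) of x with (y + z)
  => ( y + z ) <= 5
stmt 2: y := z * y  -- replace 1 occurrence(s) of y with (z * y)
  => ( ( z * y ) + z ) <= 5
stmt 1: y := y * z  -- replace 1 occurrence(s) of y with (y * z)
  => ( ( z * ( y * z ) ) + z ) <= 5

Answer: ( ( z * ( y * z ) ) + z ) <= 5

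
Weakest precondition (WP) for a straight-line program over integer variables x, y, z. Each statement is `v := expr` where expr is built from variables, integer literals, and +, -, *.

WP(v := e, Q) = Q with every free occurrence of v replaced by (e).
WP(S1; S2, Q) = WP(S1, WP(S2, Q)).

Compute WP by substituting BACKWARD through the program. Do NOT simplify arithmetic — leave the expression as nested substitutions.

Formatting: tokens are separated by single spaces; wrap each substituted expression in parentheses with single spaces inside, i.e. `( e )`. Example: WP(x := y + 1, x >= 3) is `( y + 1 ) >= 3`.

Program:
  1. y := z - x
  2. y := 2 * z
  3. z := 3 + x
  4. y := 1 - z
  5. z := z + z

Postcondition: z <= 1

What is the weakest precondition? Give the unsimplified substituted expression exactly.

Answer: ( ( 3 + x ) + ( 3 + x ) ) <= 1

Derivation:
post: z <= 1
stmt 5: z := z + z  -- replace 1 occurrence(s) of z with (z + z)
  => ( z + z ) <= 1
stmt 4: y := 1 - z  -- replace 0 occurrence(s) of y with (1 - z)
  => ( z + z ) <= 1
stmt 3: z := 3 + x  -- replace 2 occurrence(s) of z with (3 + x)
  => ( ( 3 + x ) + ( 3 + x ) ) <= 1
stmt 2: y := 2 * z  -- replace 0 occurrence(s) of y with (2 * z)
  => ( ( 3 + x ) + ( 3 + x ) ) <= 1
stmt 1: y := z - x  -- replace 0 occurrence(s) of y with (z - x)
  => ( ( 3 + x ) + ( 3 + x ) ) <= 1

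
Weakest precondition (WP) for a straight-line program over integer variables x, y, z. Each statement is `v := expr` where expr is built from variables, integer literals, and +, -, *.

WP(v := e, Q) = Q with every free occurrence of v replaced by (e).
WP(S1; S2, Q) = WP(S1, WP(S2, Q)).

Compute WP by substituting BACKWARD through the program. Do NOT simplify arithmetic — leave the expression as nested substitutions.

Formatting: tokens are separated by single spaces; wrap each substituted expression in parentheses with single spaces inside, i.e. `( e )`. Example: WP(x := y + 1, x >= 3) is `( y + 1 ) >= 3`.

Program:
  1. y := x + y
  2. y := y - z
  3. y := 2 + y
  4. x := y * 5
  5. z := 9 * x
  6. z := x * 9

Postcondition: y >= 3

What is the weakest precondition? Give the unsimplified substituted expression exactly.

Answer: ( 2 + ( ( x + y ) - z ) ) >= 3

Derivation:
post: y >= 3
stmt 6: z := x * 9  -- replace 0 occurrence(s) of z with (x * 9)
  => y >= 3
stmt 5: z := 9 * x  -- replace 0 occurrence(s) of z with (9 * x)
  => y >= 3
stmt 4: x := y * 5  -- replace 0 occurrence(s) of x with (y * 5)
  => y >= 3
stmt 3: y := 2 + y  -- replace 1 occurrence(s) of y with (2 + y)
  => ( 2 + y ) >= 3
stmt 2: y := y - z  -- replace 1 occurrence(s) of y with (y - z)
  => ( 2 + ( y - z ) ) >= 3
stmt 1: y := x + y  -- replace 1 occurrence(s) of y with (x + y)
  => ( 2 + ( ( x + y ) - z ) ) >= 3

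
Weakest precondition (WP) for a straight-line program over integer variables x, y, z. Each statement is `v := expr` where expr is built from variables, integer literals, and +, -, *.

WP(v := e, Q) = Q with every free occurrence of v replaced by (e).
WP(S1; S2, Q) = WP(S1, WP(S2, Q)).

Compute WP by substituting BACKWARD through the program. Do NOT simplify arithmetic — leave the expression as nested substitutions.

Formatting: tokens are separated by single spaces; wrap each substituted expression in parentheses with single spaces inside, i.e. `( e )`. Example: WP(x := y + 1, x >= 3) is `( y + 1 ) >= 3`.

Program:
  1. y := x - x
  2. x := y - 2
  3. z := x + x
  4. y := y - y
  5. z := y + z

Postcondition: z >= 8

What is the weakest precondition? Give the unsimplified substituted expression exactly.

post: z >= 8
stmt 5: z := y + z  -- replace 1 occurrence(s) of z with (y + z)
  => ( y + z ) >= 8
stmt 4: y := y - y  -- replace 1 occurrence(s) of y with (y - y)
  => ( ( y - y ) + z ) >= 8
stmt 3: z := x + x  -- replace 1 occurrence(s) of z with (x + x)
  => ( ( y - y ) + ( x + x ) ) >= 8
stmt 2: x := y - 2  -- replace 2 occurrence(s) of x with (y - 2)
  => ( ( y - y ) + ( ( y - 2 ) + ( y - 2 ) ) ) >= 8
stmt 1: y := x - x  -- replace 4 occurrence(s) of y with (x - x)
  => ( ( ( x - x ) - ( x - x ) ) + ( ( ( x - x ) - 2 ) + ( ( x - x ) - 2 ) ) ) >= 8

Answer: ( ( ( x - x ) - ( x - x ) ) + ( ( ( x - x ) - 2 ) + ( ( x - x ) - 2 ) ) ) >= 8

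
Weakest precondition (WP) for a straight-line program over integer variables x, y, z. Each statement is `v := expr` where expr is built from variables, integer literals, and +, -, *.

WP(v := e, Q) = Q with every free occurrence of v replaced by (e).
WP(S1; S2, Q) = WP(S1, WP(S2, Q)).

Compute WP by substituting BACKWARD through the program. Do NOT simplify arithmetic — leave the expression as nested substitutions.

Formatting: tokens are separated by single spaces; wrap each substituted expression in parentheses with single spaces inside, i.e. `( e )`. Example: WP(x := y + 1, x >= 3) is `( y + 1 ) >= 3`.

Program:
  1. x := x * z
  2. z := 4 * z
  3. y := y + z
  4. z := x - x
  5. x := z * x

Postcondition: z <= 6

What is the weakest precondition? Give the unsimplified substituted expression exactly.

Answer: ( ( x * z ) - ( x * z ) ) <= 6

Derivation:
post: z <= 6
stmt 5: x := z * x  -- replace 0 occurrence(s) of x with (z * x)
  => z <= 6
stmt 4: z := x - x  -- replace 1 occurrence(s) of z with (x - x)
  => ( x - x ) <= 6
stmt 3: y := y + z  -- replace 0 occurrence(s) of y with (y + z)
  => ( x - x ) <= 6
stmt 2: z := 4 * z  -- replace 0 occurrence(s) of z with (4 * z)
  => ( x - x ) <= 6
stmt 1: x := x * z  -- replace 2 occurrence(s) of x with (x * z)
  => ( ( x * z ) - ( x * z ) ) <= 6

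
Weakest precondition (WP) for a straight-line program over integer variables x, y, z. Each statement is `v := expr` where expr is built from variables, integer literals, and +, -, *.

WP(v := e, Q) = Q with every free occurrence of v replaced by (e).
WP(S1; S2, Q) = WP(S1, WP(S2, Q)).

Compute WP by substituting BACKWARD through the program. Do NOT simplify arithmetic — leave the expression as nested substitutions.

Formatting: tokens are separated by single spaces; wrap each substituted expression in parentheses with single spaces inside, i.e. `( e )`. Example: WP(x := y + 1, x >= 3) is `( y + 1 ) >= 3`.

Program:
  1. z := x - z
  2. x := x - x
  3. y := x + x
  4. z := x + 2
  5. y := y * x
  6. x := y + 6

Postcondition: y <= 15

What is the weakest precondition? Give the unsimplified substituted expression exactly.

post: y <= 15
stmt 6: x := y + 6  -- replace 0 occurrence(s) of x with (y + 6)
  => y <= 15
stmt 5: y := y * x  -- replace 1 occurrence(s) of y with (y * x)
  => ( y * x ) <= 15
stmt 4: z := x + 2  -- replace 0 occurrence(s) of z with (x + 2)
  => ( y * x ) <= 15
stmt 3: y := x + x  -- replace 1 occurrence(s) of y with (x + x)
  => ( ( x + x ) * x ) <= 15
stmt 2: x := x - x  -- replace 3 occurrence(s) of x with (x - x)
  => ( ( ( x - x ) + ( x - x ) ) * ( x - x ) ) <= 15
stmt 1: z := x - z  -- replace 0 occurrence(s) of z with (x - z)
  => ( ( ( x - x ) + ( x - x ) ) * ( x - x ) ) <= 15

Answer: ( ( ( x - x ) + ( x - x ) ) * ( x - x ) ) <= 15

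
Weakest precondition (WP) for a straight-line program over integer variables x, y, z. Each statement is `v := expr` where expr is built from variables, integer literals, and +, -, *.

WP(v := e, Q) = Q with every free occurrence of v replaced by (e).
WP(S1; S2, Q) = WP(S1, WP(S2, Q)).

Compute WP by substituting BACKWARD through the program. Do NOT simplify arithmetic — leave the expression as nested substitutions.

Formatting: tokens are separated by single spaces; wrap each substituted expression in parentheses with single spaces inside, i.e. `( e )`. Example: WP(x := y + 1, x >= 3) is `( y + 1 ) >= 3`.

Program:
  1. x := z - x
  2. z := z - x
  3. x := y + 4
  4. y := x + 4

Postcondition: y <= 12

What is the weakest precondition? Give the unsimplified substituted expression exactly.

Answer: ( ( y + 4 ) + 4 ) <= 12

Derivation:
post: y <= 12
stmt 4: y := x + 4  -- replace 1 occurrence(s) of y with (x + 4)
  => ( x + 4 ) <= 12
stmt 3: x := y + 4  -- replace 1 occurrence(s) of x with (y + 4)
  => ( ( y + 4 ) + 4 ) <= 12
stmt 2: z := z - x  -- replace 0 occurrence(s) of z with (z - x)
  => ( ( y + 4 ) + 4 ) <= 12
stmt 1: x := z - x  -- replace 0 occurrence(s) of x with (z - x)
  => ( ( y + 4 ) + 4 ) <= 12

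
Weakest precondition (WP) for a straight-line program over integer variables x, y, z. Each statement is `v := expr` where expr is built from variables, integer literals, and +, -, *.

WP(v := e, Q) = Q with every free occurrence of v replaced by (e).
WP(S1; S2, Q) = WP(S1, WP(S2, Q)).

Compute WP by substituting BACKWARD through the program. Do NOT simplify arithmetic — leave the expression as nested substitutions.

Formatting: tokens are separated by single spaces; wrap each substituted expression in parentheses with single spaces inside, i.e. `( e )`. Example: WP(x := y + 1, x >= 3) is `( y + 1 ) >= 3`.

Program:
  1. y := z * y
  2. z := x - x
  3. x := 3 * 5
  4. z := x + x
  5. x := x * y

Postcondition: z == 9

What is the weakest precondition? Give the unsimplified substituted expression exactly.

post: z == 9
stmt 5: x := x * y  -- replace 0 occurrence(s) of x with (x * y)
  => z == 9
stmt 4: z := x + x  -- replace 1 occurrence(s) of z with (x + x)
  => ( x + x ) == 9
stmt 3: x := 3 * 5  -- replace 2 occurrence(s) of x with (3 * 5)
  => ( ( 3 * 5 ) + ( 3 * 5 ) ) == 9
stmt 2: z := x - x  -- replace 0 occurrence(s) of z with (x - x)
  => ( ( 3 * 5 ) + ( 3 * 5 ) ) == 9
stmt 1: y := z * y  -- replace 0 occurrence(s) of y with (z * y)
  => ( ( 3 * 5 ) + ( 3 * 5 ) ) == 9

Answer: ( ( 3 * 5 ) + ( 3 * 5 ) ) == 9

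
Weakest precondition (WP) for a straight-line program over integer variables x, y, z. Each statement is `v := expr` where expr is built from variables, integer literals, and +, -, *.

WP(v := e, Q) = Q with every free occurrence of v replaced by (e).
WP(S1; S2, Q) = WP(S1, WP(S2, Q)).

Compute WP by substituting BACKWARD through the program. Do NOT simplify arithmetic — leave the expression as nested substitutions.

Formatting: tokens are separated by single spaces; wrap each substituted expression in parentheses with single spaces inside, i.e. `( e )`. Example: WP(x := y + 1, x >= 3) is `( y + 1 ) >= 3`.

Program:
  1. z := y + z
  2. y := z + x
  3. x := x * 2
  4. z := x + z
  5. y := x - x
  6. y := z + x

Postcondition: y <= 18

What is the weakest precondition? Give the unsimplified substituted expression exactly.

post: y <= 18
stmt 6: y := z + x  -- replace 1 occurrence(s) of y with (z + x)
  => ( z + x ) <= 18
stmt 5: y := x - x  -- replace 0 occurrence(s) of y with (x - x)
  => ( z + x ) <= 18
stmt 4: z := x + z  -- replace 1 occurrence(s) of z with (x + z)
  => ( ( x + z ) + x ) <= 18
stmt 3: x := x * 2  -- replace 2 occurrence(s) of x with (x * 2)
  => ( ( ( x * 2 ) + z ) + ( x * 2 ) ) <= 18
stmt 2: y := z + x  -- replace 0 occurrence(s) of y with (z + x)
  => ( ( ( x * 2 ) + z ) + ( x * 2 ) ) <= 18
stmt 1: z := y + z  -- replace 1 occurrence(s) of z with (y + z)
  => ( ( ( x * 2 ) + ( y + z ) ) + ( x * 2 ) ) <= 18

Answer: ( ( ( x * 2 ) + ( y + z ) ) + ( x * 2 ) ) <= 18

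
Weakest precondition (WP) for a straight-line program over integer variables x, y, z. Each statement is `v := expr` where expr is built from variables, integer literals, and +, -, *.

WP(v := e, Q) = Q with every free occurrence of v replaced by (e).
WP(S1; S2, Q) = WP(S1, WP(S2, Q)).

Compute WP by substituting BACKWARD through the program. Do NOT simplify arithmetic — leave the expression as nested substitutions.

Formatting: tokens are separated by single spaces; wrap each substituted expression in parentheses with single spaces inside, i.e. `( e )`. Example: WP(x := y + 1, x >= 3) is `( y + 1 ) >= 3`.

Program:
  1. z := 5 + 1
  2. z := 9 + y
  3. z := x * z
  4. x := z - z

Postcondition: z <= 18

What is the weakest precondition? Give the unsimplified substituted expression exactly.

post: z <= 18
stmt 4: x := z - z  -- replace 0 occurrence(s) of x with (z - z)
  => z <= 18
stmt 3: z := x * z  -- replace 1 occurrence(s) of z with (x * z)
  => ( x * z ) <= 18
stmt 2: z := 9 + y  -- replace 1 occurrence(s) of z with (9 + y)
  => ( x * ( 9 + y ) ) <= 18
stmt 1: z := 5 + 1  -- replace 0 occurrence(s) of z with (5 + 1)
  => ( x * ( 9 + y ) ) <= 18

Answer: ( x * ( 9 + y ) ) <= 18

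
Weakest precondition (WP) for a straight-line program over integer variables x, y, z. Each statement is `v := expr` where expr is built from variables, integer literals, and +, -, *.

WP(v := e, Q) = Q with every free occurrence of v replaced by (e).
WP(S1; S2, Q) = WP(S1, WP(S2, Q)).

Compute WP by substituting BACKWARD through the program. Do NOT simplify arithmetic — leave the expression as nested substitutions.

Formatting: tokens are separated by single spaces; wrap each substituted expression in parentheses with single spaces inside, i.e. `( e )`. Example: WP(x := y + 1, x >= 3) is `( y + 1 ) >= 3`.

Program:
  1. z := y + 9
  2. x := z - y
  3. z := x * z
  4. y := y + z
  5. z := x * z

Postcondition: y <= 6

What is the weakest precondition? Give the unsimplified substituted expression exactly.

post: y <= 6
stmt 5: z := x * z  -- replace 0 occurrence(s) of z with (x * z)
  => y <= 6
stmt 4: y := y + z  -- replace 1 occurrence(s) of y with (y + z)
  => ( y + z ) <= 6
stmt 3: z := x * z  -- replace 1 occurrence(s) of z with (x * z)
  => ( y + ( x * z ) ) <= 6
stmt 2: x := z - y  -- replace 1 occurrence(s) of x with (z - y)
  => ( y + ( ( z - y ) * z ) ) <= 6
stmt 1: z := y + 9  -- replace 2 occurrence(s) of z with (y + 9)
  => ( y + ( ( ( y + 9 ) - y ) * ( y + 9 ) ) ) <= 6

Answer: ( y + ( ( ( y + 9 ) - y ) * ( y + 9 ) ) ) <= 6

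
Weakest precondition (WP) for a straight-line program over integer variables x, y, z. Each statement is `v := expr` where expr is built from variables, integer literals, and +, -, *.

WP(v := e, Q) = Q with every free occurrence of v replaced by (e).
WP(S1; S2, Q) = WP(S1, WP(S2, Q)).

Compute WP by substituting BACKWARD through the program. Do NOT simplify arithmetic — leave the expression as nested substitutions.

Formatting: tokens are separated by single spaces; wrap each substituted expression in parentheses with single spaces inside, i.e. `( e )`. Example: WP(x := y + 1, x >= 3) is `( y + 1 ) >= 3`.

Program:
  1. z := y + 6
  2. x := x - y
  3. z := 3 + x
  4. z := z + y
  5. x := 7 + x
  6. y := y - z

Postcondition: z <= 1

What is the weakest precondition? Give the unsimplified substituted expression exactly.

post: z <= 1
stmt 6: y := y - z  -- replace 0 occurrence(s) of y with (y - z)
  => z <= 1
stmt 5: x := 7 + x  -- replace 0 occurrence(s) of x with (7 + x)
  => z <= 1
stmt 4: z := z + y  -- replace 1 occurrence(s) of z with (z + y)
  => ( z + y ) <= 1
stmt 3: z := 3 + x  -- replace 1 occurrence(s) of z with (3 + x)
  => ( ( 3 + x ) + y ) <= 1
stmt 2: x := x - y  -- replace 1 occurrence(s) of x with (x - y)
  => ( ( 3 + ( x - y ) ) + y ) <= 1
stmt 1: z := y + 6  -- replace 0 occurrence(s) of z with (y + 6)
  => ( ( 3 + ( x - y ) ) + y ) <= 1

Answer: ( ( 3 + ( x - y ) ) + y ) <= 1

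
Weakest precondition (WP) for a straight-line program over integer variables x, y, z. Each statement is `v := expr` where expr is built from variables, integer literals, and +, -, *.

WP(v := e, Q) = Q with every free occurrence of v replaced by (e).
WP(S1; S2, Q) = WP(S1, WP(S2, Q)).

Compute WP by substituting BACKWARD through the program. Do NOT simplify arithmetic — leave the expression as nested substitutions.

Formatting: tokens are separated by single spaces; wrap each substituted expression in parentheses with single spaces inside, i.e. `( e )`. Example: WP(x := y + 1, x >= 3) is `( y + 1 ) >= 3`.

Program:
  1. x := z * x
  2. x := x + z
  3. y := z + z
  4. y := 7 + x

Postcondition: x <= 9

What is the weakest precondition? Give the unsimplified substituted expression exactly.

Answer: ( ( z * x ) + z ) <= 9

Derivation:
post: x <= 9
stmt 4: y := 7 + x  -- replace 0 occurrence(s) of y with (7 + x)
  => x <= 9
stmt 3: y := z + z  -- replace 0 occurrence(s) of y with (z + z)
  => x <= 9
stmt 2: x := x + z  -- replace 1 occurrence(s) of x with (x + z)
  => ( x + z ) <= 9
stmt 1: x := z * x  -- replace 1 occurrence(s) of x with (z * x)
  => ( ( z * x ) + z ) <= 9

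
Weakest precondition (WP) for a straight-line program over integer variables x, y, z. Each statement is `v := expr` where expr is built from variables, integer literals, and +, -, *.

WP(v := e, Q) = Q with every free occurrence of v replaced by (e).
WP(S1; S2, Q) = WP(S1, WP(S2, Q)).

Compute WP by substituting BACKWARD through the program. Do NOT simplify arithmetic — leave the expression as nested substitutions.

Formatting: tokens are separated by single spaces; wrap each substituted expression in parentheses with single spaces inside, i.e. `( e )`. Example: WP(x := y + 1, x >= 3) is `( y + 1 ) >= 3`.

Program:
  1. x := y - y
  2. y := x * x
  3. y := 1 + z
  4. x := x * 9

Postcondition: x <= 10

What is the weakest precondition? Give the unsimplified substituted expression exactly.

post: x <= 10
stmt 4: x := x * 9  -- replace 1 occurrence(s) of x with (x * 9)
  => ( x * 9 ) <= 10
stmt 3: y := 1 + z  -- replace 0 occurrence(s) of y with (1 + z)
  => ( x * 9 ) <= 10
stmt 2: y := x * x  -- replace 0 occurrence(s) of y with (x * x)
  => ( x * 9 ) <= 10
stmt 1: x := y - y  -- replace 1 occurrence(s) of x with (y - y)
  => ( ( y - y ) * 9 ) <= 10

Answer: ( ( y - y ) * 9 ) <= 10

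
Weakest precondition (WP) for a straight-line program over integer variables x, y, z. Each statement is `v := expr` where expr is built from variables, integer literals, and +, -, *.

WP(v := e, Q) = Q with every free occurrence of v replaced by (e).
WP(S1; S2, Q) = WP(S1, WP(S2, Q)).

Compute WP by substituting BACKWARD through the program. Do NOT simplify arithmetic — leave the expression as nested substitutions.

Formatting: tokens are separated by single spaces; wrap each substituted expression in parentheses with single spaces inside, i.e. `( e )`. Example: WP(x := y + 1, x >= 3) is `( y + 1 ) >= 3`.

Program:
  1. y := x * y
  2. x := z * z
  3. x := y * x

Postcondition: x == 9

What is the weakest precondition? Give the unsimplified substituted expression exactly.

Answer: ( ( x * y ) * ( z * z ) ) == 9

Derivation:
post: x == 9
stmt 3: x := y * x  -- replace 1 occurrence(s) of x with (y * x)
  => ( y * x ) == 9
stmt 2: x := z * z  -- replace 1 occurrence(s) of x with (z * z)
  => ( y * ( z * z ) ) == 9
stmt 1: y := x * y  -- replace 1 occurrence(s) of y with (x * y)
  => ( ( x * y ) * ( z * z ) ) == 9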